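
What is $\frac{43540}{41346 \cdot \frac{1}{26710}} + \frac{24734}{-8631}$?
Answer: $\frac{185859780434}{6608469} \approx 28124.0$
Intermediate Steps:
$\frac{43540}{41346 \cdot \frac{1}{26710}} + \frac{24734}{-8631} = \frac{43540}{41346 \cdot \frac{1}{26710}} + 24734 \left(- \frac{1}{8631}\right) = \frac{43540}{\frac{20673}{13355}} - \frac{24734}{8631} = 43540 \cdot \frac{13355}{20673} - \frac{24734}{8631} = \frac{581476700}{20673} - \frac{24734}{8631} = \frac{185859780434}{6608469}$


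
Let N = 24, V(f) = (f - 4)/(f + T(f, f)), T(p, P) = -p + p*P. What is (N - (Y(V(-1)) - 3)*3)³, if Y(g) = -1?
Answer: 46656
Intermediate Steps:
T(p, P) = -p + P*p
V(f) = (-4 + f)/(f + f*(-1 + f)) (V(f) = (f - 4)/(f + f*(-1 + f)) = (-4 + f)/(f + f*(-1 + f)))
(N - (Y(V(-1)) - 3)*3)³ = (24 - (-1 - 3)*3)³ = (24 - (-4)*3)³ = (24 - 1*(-12))³ = (24 + 12)³ = 36³ = 46656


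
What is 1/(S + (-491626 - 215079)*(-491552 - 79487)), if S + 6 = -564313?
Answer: 1/403555552176 ≈ 2.4780e-12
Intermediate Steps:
S = -564319 (S = -6 - 564313 = -564319)
1/(S + (-491626 - 215079)*(-491552 - 79487)) = 1/(-564319 + (-491626 - 215079)*(-491552 - 79487)) = 1/(-564319 - 706705*(-571039)) = 1/(-564319 + 403556116495) = 1/403555552176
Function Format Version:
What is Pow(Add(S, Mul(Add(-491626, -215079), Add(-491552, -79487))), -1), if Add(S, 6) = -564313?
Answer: Rational(1, 403555552176) ≈ 2.4780e-12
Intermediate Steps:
S = -564319 (S = Add(-6, -564313) = -564319)
Pow(Add(S, Mul(Add(-491626, -215079), Add(-491552, -79487))), -1) = Pow(Add(-564319, Mul(Add(-491626, -215079), Add(-491552, -79487))), -1) = Pow(Add(-564319, Mul(-706705, -571039)), -1) = Pow(Add(-564319, 403556116495), -1) = Pow(403555552176, -1) = Rational(1, 403555552176)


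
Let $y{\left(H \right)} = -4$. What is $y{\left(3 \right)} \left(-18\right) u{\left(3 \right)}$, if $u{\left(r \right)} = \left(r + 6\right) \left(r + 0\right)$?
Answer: $1944$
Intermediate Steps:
$u{\left(r \right)} = r \left(6 + r\right)$ ($u{\left(r \right)} = \left(6 + r\right) r = r \left(6 + r\right)$)
$y{\left(3 \right)} \left(-18\right) u{\left(3 \right)} = \left(-4\right) \left(-18\right) 3 \left(6 + 3\right) = 72 \cdot 3 \cdot 9 = 72 \cdot 27 = 1944$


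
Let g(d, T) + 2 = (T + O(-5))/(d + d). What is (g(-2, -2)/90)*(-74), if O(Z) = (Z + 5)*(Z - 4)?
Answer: 37/30 ≈ 1.2333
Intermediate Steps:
O(Z) = (-4 + Z)*(5 + Z) (O(Z) = (5 + Z)*(-4 + Z) = (-4 + Z)*(5 + Z))
g(d, T) = -2 + T/(2*d) (g(d, T) = -2 + (T + (-20 - 5 + (-5)²))/(d + d) = -2 + (T + (-20 - 5 + 25))/((2*d)) = -2 + (T + 0)*(1/(2*d)) = -2 + T*(1/(2*d)) = -2 + T/(2*d))
(g(-2, -2)/90)*(-74) = ((-2 + (½)*(-2)/(-2))/90)*(-74) = ((-2 + (½)*(-2)*(-½))*(1/90))*(-74) = ((-2 + ½)*(1/90))*(-74) = -3/2*1/90*(-74) = -1/60*(-74) = 37/30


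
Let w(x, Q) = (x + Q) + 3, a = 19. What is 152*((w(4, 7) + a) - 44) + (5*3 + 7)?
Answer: -1650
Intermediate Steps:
w(x, Q) = 3 + Q + x (w(x, Q) = (Q + x) + 3 = 3 + Q + x)
152*((w(4, 7) + a) - 44) + (5*3 + 7) = 152*(((3 + 7 + 4) + 19) - 44) + (5*3 + 7) = 152*((14 + 19) - 44) + (15 + 7) = 152*(33 - 44) + 22 = 152*(-11) + 22 = -1672 + 22 = -1650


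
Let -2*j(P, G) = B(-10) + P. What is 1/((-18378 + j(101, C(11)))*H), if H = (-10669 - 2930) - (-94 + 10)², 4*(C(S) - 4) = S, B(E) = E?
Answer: 2/761074785 ≈ 2.6279e-9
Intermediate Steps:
C(S) = 4 + S/4
j(P, G) = 5 - P/2 (j(P, G) = -(-10 + P)/2 = 5 - P/2)
H = -20655 (H = -13599 - 1*(-84)² = -13599 - 1*7056 = -13599 - 7056 = -20655)
1/((-18378 + j(101, C(11)))*H) = 1/((-18378 + (5 - ½*101))*(-20655)) = -1/20655/(-18378 + (5 - 101/2)) = -1/20655/(-18378 - 91/2) = -1/20655/(-36847/2) = -2/36847*(-1/20655) = 2/761074785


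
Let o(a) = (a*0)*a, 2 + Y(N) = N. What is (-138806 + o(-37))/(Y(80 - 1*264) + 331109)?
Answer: -138806/330923 ≈ -0.41945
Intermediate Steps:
Y(N) = -2 + N
o(a) = 0 (o(a) = 0*a = 0)
(-138806 + o(-37))/(Y(80 - 1*264) + 331109) = (-138806 + 0)/((-2 + (80 - 1*264)) + 331109) = -138806/((-2 + (80 - 264)) + 331109) = -138806/((-2 - 184) + 331109) = -138806/(-186 + 331109) = -138806/330923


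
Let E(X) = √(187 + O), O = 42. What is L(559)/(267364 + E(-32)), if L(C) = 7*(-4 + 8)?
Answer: 7486192/71483508267 - 28*√229/71483508267 ≈ 0.00010472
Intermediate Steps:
E(X) = √229 (E(X) = √(187 + 42) = √229)
L(C) = 28 (L(C) = 7*4 = 28)
L(559)/(267364 + E(-32)) = 28/(267364 + √229)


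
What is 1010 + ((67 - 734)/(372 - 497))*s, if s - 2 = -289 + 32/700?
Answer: -11400989/21875 ≈ -521.19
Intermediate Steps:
s = -50217/175 (s = 2 + (-289 + 32/700) = 2 + (-289 + 32*(1/700)) = 2 + (-289 + 8/175) = 2 - 50567/175 = -50217/175 ≈ -286.95)
1010 + ((67 - 734)/(372 - 497))*s = 1010 + ((67 - 734)/(372 - 497))*(-50217/175) = 1010 - 667/(-125)*(-50217/175) = 1010 - 667*(-1/125)*(-50217/175) = 1010 + (667/125)*(-50217/175) = 1010 - 33494739/21875 = -11400989/21875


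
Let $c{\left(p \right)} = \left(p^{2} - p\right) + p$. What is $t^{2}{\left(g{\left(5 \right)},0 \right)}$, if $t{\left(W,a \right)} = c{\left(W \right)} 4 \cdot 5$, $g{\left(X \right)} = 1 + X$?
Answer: $518400$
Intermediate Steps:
$c{\left(p \right)} = p^{2}$
$t{\left(W,a \right)} = 20 W^{2}$ ($t{\left(W,a \right)} = W^{2} \cdot 4 \cdot 5 = 4 W^{2} \cdot 5 = 20 W^{2}$)
$t^{2}{\left(g{\left(5 \right)},0 \right)} = \left(20 \left(1 + 5\right)^{2}\right)^{2} = \left(20 \cdot 6^{2}\right)^{2} = \left(20 \cdot 36\right)^{2} = 720^{2} = 518400$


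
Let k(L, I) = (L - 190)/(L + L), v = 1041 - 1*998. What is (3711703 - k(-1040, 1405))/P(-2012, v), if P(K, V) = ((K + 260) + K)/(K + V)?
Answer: 1520135144869/782912 ≈ 1.9416e+6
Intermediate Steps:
v = 43 (v = 1041 - 998 = 43)
P(K, V) = (260 + 2*K)/(K + V) (P(K, V) = ((260 + K) + K)/(K + V) = (260 + 2*K)/(K + V))
k(L, I) = (-190 + L)/(2*L) (k(L, I) = (-190 + L)/((2*L)) = (-190 + L)*(1/(2*L)) = (-190 + L)/(2*L))
(3711703 - k(-1040, 1405))/P(-2012, v) = (3711703 - (-190 - 1040)/(2*(-1040)))/((2*(130 - 2012)/(-2012 + 43))) = (3711703 - (-1)*(-1230)/(2*1040))/((2*(-1882)/(-1969))) = (3711703 - 1*123/208)/((2*(-1/1969)*(-1882))) = (3711703 - 123/208)/(3764/1969) = (772034101/208)*(1969/3764) = 1520135144869/782912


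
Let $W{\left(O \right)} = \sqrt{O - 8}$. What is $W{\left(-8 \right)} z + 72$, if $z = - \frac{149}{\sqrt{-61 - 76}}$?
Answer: $72 - \frac{596 \sqrt{137}}{137} \approx 21.08$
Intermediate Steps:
$W{\left(O \right)} = \sqrt{-8 + O}$
$z = \frac{149 i \sqrt{137}}{137}$ ($z = - \frac{149}{\sqrt{-137}} = - \frac{149}{i \sqrt{137}} = - 149 \left(- \frac{i \sqrt{137}}{137}\right) = \frac{149 i \sqrt{137}}{137} \approx 12.73 i$)
$W{\left(-8 \right)} z + 72 = \sqrt{-8 - 8} \frac{149 i \sqrt{137}}{137} + 72 = \sqrt{-16} \frac{149 i \sqrt{137}}{137} + 72 = 4 i \frac{149 i \sqrt{137}}{137} + 72 = - \frac{596 \sqrt{137}}{137} + 72 = 72 - \frac{596 \sqrt{137}}{137}$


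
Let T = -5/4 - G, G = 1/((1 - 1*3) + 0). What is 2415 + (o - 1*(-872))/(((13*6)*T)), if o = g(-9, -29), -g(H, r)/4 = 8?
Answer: 93625/39 ≈ 2400.6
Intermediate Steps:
g(H, r) = -32 (g(H, r) = -4*8 = -32)
o = -32
G = -½ (G = 1/((1 - 3) + 0) = 1/(-2 + 0) = 1/(-2) = -½ ≈ -0.50000)
T = -¾ (T = -5/4 - 1*(-½) = -5*¼ + ½ = -5/4 + ½ = -¾ ≈ -0.75000)
2415 + (o - 1*(-872))/(((13*6)*T)) = 2415 + (-32 - 1*(-872))/(((13*6)*(-¾))) = 2415 + (-32 + 872)/((78*(-¾))) = 2415 + 840/(-117/2) = 2415 + 840*(-2/117) = 2415 - 560/39 = 93625/39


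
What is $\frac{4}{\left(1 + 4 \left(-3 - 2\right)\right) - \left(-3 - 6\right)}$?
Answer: $- \frac{2}{5} \approx -0.4$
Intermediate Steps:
$\frac{4}{\left(1 + 4 \left(-3 - 2\right)\right) - \left(-3 - 6\right)} = \frac{4}{\left(1 + 4 \left(-3 - 2\right)\right) - -9} = \frac{4}{\left(1 + 4 \left(-5\right)\right) + 9} = \frac{4}{\left(1 - 20\right) + 9} = \frac{4}{-19 + 9} = \frac{4}{-10} = 4 \left(- \frac{1}{10}\right) = - \frac{2}{5}$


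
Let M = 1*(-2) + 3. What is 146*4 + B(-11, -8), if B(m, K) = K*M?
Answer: 576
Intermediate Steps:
M = 1 (M = -2 + 3 = 1)
B(m, K) = K (B(m, K) = K*1 = K)
146*4 + B(-11, -8) = 146*4 - 8 = 584 - 8 = 576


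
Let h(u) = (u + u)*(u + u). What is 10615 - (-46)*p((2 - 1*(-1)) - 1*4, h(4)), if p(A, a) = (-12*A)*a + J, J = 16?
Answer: 46679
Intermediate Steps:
h(u) = 4*u**2 (h(u) = (2*u)*(2*u) = 4*u**2)
p(A, a) = 16 - 12*A*a (p(A, a) = (-12*A)*a + 16 = -12*A*a + 16 = 16 - 12*A*a)
10615 - (-46)*p((2 - 1*(-1)) - 1*4, h(4)) = 10615 - (-46)*(16 - 12*((2 - 1*(-1)) - 1*4)*4*4**2) = 10615 - (-46)*(16 - 12*((2 + 1) - 4)*4*16) = 10615 - (-46)*(16 - 12*(3 - 4)*64) = 10615 - (-46)*(16 - 12*(-1)*64) = 10615 - (-46)*(16 + 768) = 10615 - (-46)*784 = 10615 - 1*(-36064) = 10615 + 36064 = 46679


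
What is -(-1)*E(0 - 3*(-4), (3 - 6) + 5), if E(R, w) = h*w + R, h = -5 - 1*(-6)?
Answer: 14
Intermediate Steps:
h = 1 (h = -5 + 6 = 1)
E(R, w) = R + w (E(R, w) = 1*w + R = w + R = R + w)
-(-1)*E(0 - 3*(-4), (3 - 6) + 5) = -(-1)*((0 - 3*(-4)) + ((3 - 6) + 5)) = -(-1)*((0 + 12) + (-3 + 5)) = -(-1)*(12 + 2) = -(-1)*14 = -1*(-14) = 14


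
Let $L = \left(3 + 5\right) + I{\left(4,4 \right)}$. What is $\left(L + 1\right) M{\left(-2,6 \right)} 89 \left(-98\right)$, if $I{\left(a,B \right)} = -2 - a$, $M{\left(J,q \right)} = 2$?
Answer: $-52332$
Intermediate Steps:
$L = 2$ ($L = \left(3 + 5\right) - 6 = 8 - 6 = 2$)
$\left(L + 1\right) M{\left(-2,6 \right)} 89 \left(-98\right) = \left(2 + 1\right) 2 \cdot 89 \left(-98\right) = 3 \cdot 2 \cdot 89 \left(-98\right) = 6 \cdot 89 \left(-98\right) = 534 \left(-98\right) = -52332$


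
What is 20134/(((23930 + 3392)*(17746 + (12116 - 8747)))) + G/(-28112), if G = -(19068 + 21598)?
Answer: 5865236322747/4054481522840 ≈ 1.4466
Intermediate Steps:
G = -40666 (G = -1*40666 = -40666)
20134/(((23930 + 3392)*(17746 + (12116 - 8747)))) + G/(-28112) = 20134/(((23930 + 3392)*(17746 + (12116 - 8747)))) - 40666/(-28112) = 20134/((27322*(17746 + 3369))) - 40666*(-1/28112) = 20134/((27322*21115)) + 20333/14056 = 20134/576904030 + 20333/14056 = 20134*(1/576904030) + 20333/14056 = 10067/288452015 + 20333/14056 = 5865236322747/4054481522840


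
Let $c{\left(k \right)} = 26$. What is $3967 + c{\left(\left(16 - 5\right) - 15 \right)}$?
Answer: $3993$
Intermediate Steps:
$3967 + c{\left(\left(16 - 5\right) - 15 \right)} = 3967 + 26 = 3993$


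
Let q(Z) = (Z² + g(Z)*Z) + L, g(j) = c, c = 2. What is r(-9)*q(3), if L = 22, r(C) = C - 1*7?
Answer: -592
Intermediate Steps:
g(j) = 2
r(C) = -7 + C (r(C) = C - 7 = -7 + C)
q(Z) = 22 + Z² + 2*Z (q(Z) = (Z² + 2*Z) + 22 = 22 + Z² + 2*Z)
r(-9)*q(3) = (-7 - 9)*(22 + 3² + 2*3) = -16*(22 + 9 + 6) = -16*37 = -592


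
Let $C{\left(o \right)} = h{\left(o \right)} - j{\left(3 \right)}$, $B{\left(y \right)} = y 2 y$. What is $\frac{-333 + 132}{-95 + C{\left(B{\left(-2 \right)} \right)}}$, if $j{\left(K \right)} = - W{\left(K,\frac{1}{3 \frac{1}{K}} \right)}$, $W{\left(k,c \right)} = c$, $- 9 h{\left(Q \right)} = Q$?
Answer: $\frac{1809}{854} \approx 2.1183$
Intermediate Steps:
$h{\left(Q \right)} = - \frac{Q}{9}$
$B{\left(y \right)} = 2 y^{2}$ ($B{\left(y \right)} = 2 y y = 2 y^{2}$)
$j{\left(K \right)} = - \frac{K}{3}$ ($j{\left(K \right)} = - \frac{1}{3 \frac{1}{K}} = - \frac{K}{3}$)
$C{\left(o \right)} = 1 - \frac{o}{9}$ ($C{\left(o \right)} = - \frac{o}{9} - \left(- \frac{1}{3}\right) 3 = - \frac{o}{9} - -1 = - \frac{o}{9} + 1 = 1 - \frac{o}{9}$)
$\frac{-333 + 132}{-95 + C{\left(B{\left(-2 \right)} \right)}} = \frac{-333 + 132}{-95 + \left(1 - \frac{2 \left(-2\right)^{2}}{9}\right)} = - \frac{201}{-95 + \left(1 - \frac{2 \cdot 4}{9}\right)} = - \frac{201}{-95 + \left(1 - \frac{8}{9}\right)} = - \frac{201}{-95 + \frac{1}{9}} = - \frac{201}{- \frac{854}{9}} = \left(-201\right) \left(- \frac{9}{854}\right) = \frac{1809}{854}$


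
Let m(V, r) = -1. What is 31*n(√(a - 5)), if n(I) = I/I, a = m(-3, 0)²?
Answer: 31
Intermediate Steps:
a = 1 (a = (-1)² = 1)
n(I) = 1
31*n(√(a - 5)) = 31*1 = 31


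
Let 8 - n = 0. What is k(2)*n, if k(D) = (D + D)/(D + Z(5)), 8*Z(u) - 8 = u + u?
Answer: 128/17 ≈ 7.5294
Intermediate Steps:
n = 8 (n = 8 - 1*0 = 8 + 0 = 8)
Z(u) = 1 + u/4 (Z(u) = 1 + (u + u)/8 = 1 + (2*u)/8 = 1 + u/4)
k(D) = 2*D/(9/4 + D) (k(D) = (D + D)/(D + (1 + (¼)*5)) = (2*D)/(D + (1 + 5/4)) = (2*D)/(D + 9/4) = (2*D)/(9/4 + D) = 2*D/(9/4 + D))
k(2)*n = (8*2/(9 + 4*2))*8 = (8*2/(9 + 8))*8 = (8*2/17)*8 = (8*2*(1/17))*8 = (16/17)*8 = 128/17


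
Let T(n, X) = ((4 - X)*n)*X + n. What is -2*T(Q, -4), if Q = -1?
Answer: -62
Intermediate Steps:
T(n, X) = n + X*n*(4 - X) (T(n, X) = (n*(4 - X))*X + n = X*n*(4 - X) + n = n + X*n*(4 - X))
-2*T(Q, -4) = -(-2)*(1 - 1*(-4)**2 + 4*(-4)) = -(-2)*(1 - 1*16 - 16) = -(-2)*(1 - 16 - 16) = -(-2)*(-31) = -2*31 = -62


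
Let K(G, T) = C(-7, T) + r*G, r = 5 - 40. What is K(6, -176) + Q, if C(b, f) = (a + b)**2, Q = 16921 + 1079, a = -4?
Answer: 17911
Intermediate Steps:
r = -35
Q = 18000
C(b, f) = (-4 + b)**2
K(G, T) = 121 - 35*G (K(G, T) = (-4 - 7)**2 - 35*G = (-11)**2 - 35*G = 121 - 35*G)
K(6, -176) + Q = (121 - 35*6) + 18000 = (121 - 210) + 18000 = -89 + 18000 = 17911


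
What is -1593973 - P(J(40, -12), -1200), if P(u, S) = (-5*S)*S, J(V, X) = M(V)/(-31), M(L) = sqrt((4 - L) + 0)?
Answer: 5606027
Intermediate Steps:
M(L) = sqrt(4 - L)
J(V, X) = -sqrt(4 - V)/31 (J(V, X) = sqrt(4 - V)/(-31) = sqrt(4 - V)*(-1/31) = -sqrt(4 - V)/31)
P(u, S) = -5*S**2
-1593973 - P(J(40, -12), -1200) = -1593973 - (-5)*(-1200)**2 = -1593973 - (-5)*1440000 = -1593973 - 1*(-7200000) = -1593973 + 7200000 = 5606027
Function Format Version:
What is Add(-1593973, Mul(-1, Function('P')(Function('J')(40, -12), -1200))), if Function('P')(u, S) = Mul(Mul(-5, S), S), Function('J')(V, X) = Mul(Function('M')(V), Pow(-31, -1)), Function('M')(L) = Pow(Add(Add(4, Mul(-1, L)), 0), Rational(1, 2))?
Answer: 5606027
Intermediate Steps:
Function('M')(L) = Pow(Add(4, Mul(-1, L)), Rational(1, 2))
Function('J')(V, X) = Mul(Rational(-1, 31), Pow(Add(4, Mul(-1, V)), Rational(1, 2))) (Function('J')(V, X) = Mul(Pow(Add(4, Mul(-1, V)), Rational(1, 2)), Pow(-31, -1)) = Mul(Pow(Add(4, Mul(-1, V)), Rational(1, 2)), Rational(-1, 31)) = Mul(Rational(-1, 31), Pow(Add(4, Mul(-1, V)), Rational(1, 2))))
Function('P')(u, S) = Mul(-5, Pow(S, 2))
Add(-1593973, Mul(-1, Function('P')(Function('J')(40, -12), -1200))) = Add(-1593973, Mul(-1, Mul(-5, Pow(-1200, 2)))) = Add(-1593973, Mul(-1, Mul(-5, 1440000))) = Add(-1593973, Mul(-1, -7200000)) = Add(-1593973, 7200000) = 5606027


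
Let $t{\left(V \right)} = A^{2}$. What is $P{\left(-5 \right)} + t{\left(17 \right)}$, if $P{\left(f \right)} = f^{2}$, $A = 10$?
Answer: $125$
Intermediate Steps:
$t{\left(V \right)} = 100$ ($t{\left(V \right)} = 10^{2} = 100$)
$P{\left(-5 \right)} + t{\left(17 \right)} = \left(-5\right)^{2} + 100 = 25 + 100 = 125$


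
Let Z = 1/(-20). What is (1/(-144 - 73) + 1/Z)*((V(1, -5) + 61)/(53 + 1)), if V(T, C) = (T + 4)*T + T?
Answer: -96949/3906 ≈ -24.821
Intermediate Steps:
Z = -1/20 ≈ -0.050000
V(T, C) = T + T*(4 + T) (V(T, C) = (4 + T)*T + T = T*(4 + T) + T = T + T*(4 + T))
(1/(-144 - 73) + 1/Z)*((V(1, -5) + 61)/(53 + 1)) = (1/(-144 - 73) + 1/(-1/20))*((1*(5 + 1) + 61)/(53 + 1)) = (1/(-217) - 20)*((1*6 + 61)/54) = (-1/217 - 20)*((6 + 61)*(1/54)) = -290847/(217*54) = -4341/217*67/54 = -96949/3906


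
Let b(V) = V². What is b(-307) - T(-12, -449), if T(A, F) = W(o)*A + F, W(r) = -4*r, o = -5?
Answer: 94938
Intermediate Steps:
T(A, F) = F + 20*A (T(A, F) = (-4*(-5))*A + F = 20*A + F = F + 20*A)
b(-307) - T(-12, -449) = (-307)² - (-449 + 20*(-12)) = 94249 - (-449 - 240) = 94249 - 1*(-689) = 94249 + 689 = 94938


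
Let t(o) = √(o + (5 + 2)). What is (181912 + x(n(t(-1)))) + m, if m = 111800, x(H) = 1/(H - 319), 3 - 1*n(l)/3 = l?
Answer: 14104931221/48023 + 3*√6/96046 ≈ 2.9371e+5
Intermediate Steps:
t(o) = √(7 + o) (t(o) = √(o + 7) = √(7 + o))
n(l) = 9 - 3*l
x(H) = 1/(-319 + H)
(181912 + x(n(t(-1)))) + m = (181912 + 1/(-319 + (9 - 3*√(7 - 1)))) + 111800 = (181912 + 1/(-319 + (9 - 3*√6))) + 111800 = (181912 + 1/(-310 - 3*√6)) + 111800 = 293712 + 1/(-310 - 3*√6)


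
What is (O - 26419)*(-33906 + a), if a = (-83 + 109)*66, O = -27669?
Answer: 1741092720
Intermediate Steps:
a = 1716 (a = 26*66 = 1716)
(O - 26419)*(-33906 + a) = (-27669 - 26419)*(-33906 + 1716) = -54088*(-32190) = 1741092720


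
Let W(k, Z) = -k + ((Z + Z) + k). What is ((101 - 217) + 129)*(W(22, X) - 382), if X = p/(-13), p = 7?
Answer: -4980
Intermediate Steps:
X = -7/13 (X = 7/(-13) = 7*(-1/13) = -7/13 ≈ -0.53846)
W(k, Z) = 2*Z (W(k, Z) = -k + (2*Z + k) = -k + (k + 2*Z) = 2*Z)
((101 - 217) + 129)*(W(22, X) - 382) = ((101 - 217) + 129)*(2*(-7/13) - 382) = (-116 + 129)*(-14/13 - 382) = 13*(-4980/13) = -4980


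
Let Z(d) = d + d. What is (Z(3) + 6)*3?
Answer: 36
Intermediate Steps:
Z(d) = 2*d
(Z(3) + 6)*3 = (2*3 + 6)*3 = (6 + 6)*3 = 12*3 = 36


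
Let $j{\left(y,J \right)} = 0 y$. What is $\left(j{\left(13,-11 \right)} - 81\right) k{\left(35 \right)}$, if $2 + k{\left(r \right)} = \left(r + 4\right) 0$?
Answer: $162$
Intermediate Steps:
$j{\left(y,J \right)} = 0$
$k{\left(r \right)} = -2$ ($k{\left(r \right)} = -2 + \left(r + 4\right) 0 = -2 + \left(4 + r\right) 0 = -2 + 0 = -2$)
$\left(j{\left(13,-11 \right)} - 81\right) k{\left(35 \right)} = \left(0 - 81\right) \left(-2\right) = \left(-81\right) \left(-2\right) = 162$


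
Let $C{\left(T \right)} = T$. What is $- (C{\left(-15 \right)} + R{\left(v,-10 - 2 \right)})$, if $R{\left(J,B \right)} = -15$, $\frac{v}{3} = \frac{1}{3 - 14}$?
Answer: $30$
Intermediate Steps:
$v = - \frac{3}{11}$ ($v = \frac{3}{3 - 14} = \frac{3}{-11} = 3 \left(- \frac{1}{11}\right) = - \frac{3}{11} \approx -0.27273$)
$- (C{\left(-15 \right)} + R{\left(v,-10 - 2 \right)}) = - (-15 - 15) = \left(-1\right) \left(-30\right) = 30$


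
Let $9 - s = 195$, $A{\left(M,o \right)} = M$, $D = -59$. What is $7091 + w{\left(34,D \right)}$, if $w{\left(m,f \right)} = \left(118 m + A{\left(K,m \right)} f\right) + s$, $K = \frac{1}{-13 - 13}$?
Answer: $\frac{283901}{26} \approx 10919.0$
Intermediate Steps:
$K = - \frac{1}{26}$ ($K = \frac{1}{-26} = - \frac{1}{26} \approx -0.038462$)
$s = -186$ ($s = 9 - 195 = -186$)
$w{\left(m,f \right)} = -186 + 118 m - \frac{f}{26}$ ($w{\left(m,f \right)} = \left(118 m - \frac{f}{26}\right) - 186 = -186 + 118 m - \frac{f}{26}$)
$7091 + w{\left(34,D \right)} = 7091 - - \frac{99535}{26} = 7091 + \left(-186 + 4012 + \frac{59}{26}\right) = 7091 + \frac{99535}{26} = \frac{283901}{26}$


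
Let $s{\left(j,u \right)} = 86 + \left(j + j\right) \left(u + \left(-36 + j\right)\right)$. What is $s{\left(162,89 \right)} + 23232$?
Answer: $92978$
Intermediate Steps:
$s{\left(j,u \right)} = 86 + 2 j \left(-36 + j + u\right)$
$s{\left(162,89 \right)} + 23232 = \left(86 - 11664 + 2 \cdot 162^{2} + 2 \cdot 162 \cdot 89\right) + 23232 = \left(86 - 11664 + 2 \cdot 26244 + 28836\right) + 23232 = \left(86 - 11664 + 52488 + 28836\right) + 23232 = 69746 + 23232 = 92978$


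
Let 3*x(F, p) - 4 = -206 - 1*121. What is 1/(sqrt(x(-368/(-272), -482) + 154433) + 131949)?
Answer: 395847/52231152827 - 8*sqrt(21702)/52231152827 ≈ 7.5562e-6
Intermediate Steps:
x(F, p) = -323/3 (x(F, p) = 4/3 + (-206 - 1*121)/3 = 4/3 + (-206 - 121)/3 = 4/3 + (1/3)*(-327) = 4/3 - 109 = -323/3)
1/(sqrt(x(-368/(-272), -482) + 154433) + 131949) = 1/(sqrt(-323/3 + 154433) + 131949) = 1/(sqrt(462976/3) + 131949) = 1/(8*sqrt(21702)/3 + 131949) = 1/(131949 + 8*sqrt(21702)/3)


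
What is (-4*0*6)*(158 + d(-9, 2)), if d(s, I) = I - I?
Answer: 0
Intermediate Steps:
d(s, I) = 0
(-4*0*6)*(158 + d(-9, 2)) = (-4*0*6)*(158 + 0) = (0*6)*158 = 0*158 = 0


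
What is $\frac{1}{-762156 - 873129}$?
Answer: $- \frac{1}{1635285} \approx -6.1151 \cdot 10^{-7}$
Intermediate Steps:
$\frac{1}{-762156 - 873129} = \frac{1}{-1635285} = - \frac{1}{1635285}$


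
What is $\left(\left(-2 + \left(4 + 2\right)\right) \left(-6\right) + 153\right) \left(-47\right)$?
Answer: $-6063$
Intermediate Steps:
$\left(\left(-2 + \left(4 + 2\right)\right) \left(-6\right) + 153\right) \left(-47\right) = \left(\left(-2 + 6\right) \left(-6\right) + 153\right) \left(-47\right) = \left(4 \left(-6\right) + 153\right) \left(-47\right) = \left(-24 + 153\right) \left(-47\right) = 129 \left(-47\right) = -6063$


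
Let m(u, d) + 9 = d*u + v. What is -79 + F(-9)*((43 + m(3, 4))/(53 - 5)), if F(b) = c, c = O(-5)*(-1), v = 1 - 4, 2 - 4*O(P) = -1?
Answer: -5099/64 ≈ -79.672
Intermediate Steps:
O(P) = ¾ (O(P) = ½ - ¼*(-1) = ½ + ¼ = ¾)
v = -3
c = -¾ (c = (¾)*(-1) = -¾ ≈ -0.75000)
F(b) = -¾
m(u, d) = -12 + d*u (m(u, d) = -9 + (d*u - 3) = -9 + (-3 + d*u) = -12 + d*u)
-79 + F(-9)*((43 + m(3, 4))/(53 - 5)) = -79 - 3*(43 + (-12 + 4*3))/(4*(53 - 5)) = -79 - 3*(43 + (-12 + 12))/(4*48) = -79 - 3*(43 + 0)/(4*48) = -79 - 129/(4*48) = -79 - ¾*43/48 = -79 - 43/64 = -5099/64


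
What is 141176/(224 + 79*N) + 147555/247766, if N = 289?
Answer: 38380493341/5712245130 ≈ 6.7190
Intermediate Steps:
141176/(224 + 79*N) + 147555/247766 = 141176/(224 + 79*289) + 147555/247766 = 141176/(224 + 22831) + 147555*(1/247766) = 141176/23055 + 147555/247766 = 38380493341/5712245130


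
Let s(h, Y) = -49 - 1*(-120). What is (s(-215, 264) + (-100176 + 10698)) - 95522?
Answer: -184929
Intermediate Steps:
s(h, Y) = 71 (s(h, Y) = -49 + 120 = 71)
(s(-215, 264) + (-100176 + 10698)) - 95522 = (71 + (-100176 + 10698)) - 95522 = (71 - 89478) - 95522 = -89407 - 95522 = -184929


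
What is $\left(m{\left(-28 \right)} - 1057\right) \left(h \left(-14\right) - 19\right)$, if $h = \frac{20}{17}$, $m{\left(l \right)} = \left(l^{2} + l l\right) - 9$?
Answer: $- \frac{302706}{17} \approx -17806.0$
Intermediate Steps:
$m{\left(l \right)} = -9 + 2 l^{2}$ ($m{\left(l \right)} = \left(l^{2} + l^{2}\right) - 9 = 2 l^{2} - 9 = -9 + 2 l^{2}$)
$h = \frac{20}{17}$ ($h = 20 \cdot \frac{1}{17} = \frac{20}{17} \approx 1.1765$)
$\left(m{\left(-28 \right)} - 1057\right) \left(h \left(-14\right) - 19\right) = \left(\left(-9 + 2 \left(-28\right)^{2}\right) - 1057\right) \left(\frac{20}{17} \left(-14\right) - 19\right) = \left(\left(-9 + 2 \cdot 784\right) - 1057\right) \left(- \frac{280}{17} - 19\right) = \left(\left(-9 + 1568\right) - 1057\right) \left(- \frac{603}{17}\right) = \left(1559 - 1057\right) \left(- \frac{603}{17}\right) = 502 \left(- \frac{603}{17}\right) = - \frac{302706}{17}$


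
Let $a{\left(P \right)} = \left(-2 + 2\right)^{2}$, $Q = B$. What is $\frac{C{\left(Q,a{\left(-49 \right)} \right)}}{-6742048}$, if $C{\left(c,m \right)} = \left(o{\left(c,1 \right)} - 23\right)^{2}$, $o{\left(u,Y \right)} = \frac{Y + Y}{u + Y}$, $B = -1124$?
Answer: $- \frac{667240561}{8502592252192} \approx -7.8475 \cdot 10^{-5}$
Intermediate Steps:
$o{\left(u,Y \right)} = \frac{2 Y}{Y + u}$
$Q = -1124$
$a{\left(P \right)} = 0$ ($a{\left(P \right)} = 0^{2} = 0$)
$C{\left(c,m \right)} = \left(-23 + \frac{2}{1 + c}\right)^{2}$ ($C{\left(c,m \right)} = \left(2 \cdot 1 \frac{1}{1 + c} - 23\right)^{2} = \left(\frac{2}{1 + c} - 23\right)^{2} = \left(-23 + \frac{2}{1 + c}\right)^{2}$)
$\frac{C{\left(Q,a{\left(-49 \right)} \right)}}{-6742048} = \frac{\frac{1}{\left(1 - 1124\right)^{2}} \left(21 + 23 \left(-1124\right)\right)^{2}}{-6742048} = \frac{\left(21 - 25852\right)^{2}}{1261129} \left(- \frac{1}{6742048}\right) = \frac{\left(-25831\right)^{2}}{1261129} \left(- \frac{1}{6742048}\right) = \frac{1}{1261129} \cdot 667240561 \left(- \frac{1}{6742048}\right) = \frac{667240561}{1261129} \left(- \frac{1}{6742048}\right) = - \frac{667240561}{8502592252192}$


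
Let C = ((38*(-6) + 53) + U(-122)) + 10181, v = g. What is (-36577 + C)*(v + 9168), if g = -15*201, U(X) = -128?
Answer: -164278947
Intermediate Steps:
g = -3015
v = -3015
C = 9878 (C = ((38*(-6) + 53) - 128) + 10181 = ((-228 + 53) - 128) + 10181 = (-175 - 128) + 10181 = -303 + 10181 = 9878)
(-36577 + C)*(v + 9168) = (-36577 + 9878)*(-3015 + 9168) = -26699*6153 = -164278947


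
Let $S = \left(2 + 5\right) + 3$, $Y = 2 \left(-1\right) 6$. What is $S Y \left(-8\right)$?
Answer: $960$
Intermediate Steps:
$Y = -12$ ($Y = \left(-2\right) 6 = -12$)
$S = 10$ ($S = 7 + 3 = 10$)
$S Y \left(-8\right) = 10 \left(-12\right) \left(-8\right) = \left(-120\right) \left(-8\right) = 960$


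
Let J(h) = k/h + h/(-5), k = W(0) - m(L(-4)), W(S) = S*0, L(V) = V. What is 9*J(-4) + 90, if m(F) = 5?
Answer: 2169/20 ≈ 108.45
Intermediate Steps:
W(S) = 0
k = -5 (k = 0 - 1*5 = 0 - 5 = -5)
J(h) = -5/h - h/5 (J(h) = -5/h + h/(-5) = -5/h + h*(-1/5) = -5/h - h/5)
9*J(-4) + 90 = 9*(-5/(-4) - 1/5*(-4)) + 90 = 9*(-5*(-1/4) + 4/5) + 90 = 9*(5/4 + 4/5) + 90 = 9*(41/20) + 90 = 369/20 + 90 = 2169/20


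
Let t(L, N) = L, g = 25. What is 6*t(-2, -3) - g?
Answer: -37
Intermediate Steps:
6*t(-2, -3) - g = 6*(-2) - 1*25 = -12 - 25 = -37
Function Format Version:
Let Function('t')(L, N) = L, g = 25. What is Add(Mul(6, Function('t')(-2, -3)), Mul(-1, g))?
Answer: -37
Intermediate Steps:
Add(Mul(6, Function('t')(-2, -3)), Mul(-1, g)) = Add(Mul(6, -2), Mul(-1, 25)) = Add(-12, -25) = -37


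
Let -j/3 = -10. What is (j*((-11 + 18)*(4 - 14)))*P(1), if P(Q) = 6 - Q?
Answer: -10500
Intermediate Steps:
j = 30 (j = -3*(-10) = 30)
(j*((-11 + 18)*(4 - 14)))*P(1) = (30*((-11 + 18)*(4 - 14)))*(6 - 1*1) = (30*(7*(-10)))*(6 - 1) = (30*(-70))*5 = -2100*5 = -10500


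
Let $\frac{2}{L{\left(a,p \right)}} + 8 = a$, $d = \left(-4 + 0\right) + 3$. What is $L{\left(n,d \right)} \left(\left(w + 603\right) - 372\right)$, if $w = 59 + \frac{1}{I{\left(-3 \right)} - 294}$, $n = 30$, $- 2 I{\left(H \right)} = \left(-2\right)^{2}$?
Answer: $\frac{85839}{3256} \approx 26.363$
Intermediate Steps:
$I{\left(H \right)} = -2$ ($I{\left(H \right)} = - \frac{\left(-2\right)^{2}}{2} = \left(- \frac{1}{2}\right) 4 = -2$)
$d = -1$ ($d = -4 + 3 = -1$)
$L{\left(a,p \right)} = \frac{2}{-8 + a}$
$w = \frac{17463}{296}$ ($w = 59 + \frac{1}{-2 - 294} = 59 + \frac{1}{-296} = 59 - \frac{1}{296} = \frac{17463}{296} \approx 58.997$)
$L{\left(n,d \right)} \left(\left(w + 603\right) - 372\right) = \frac{2}{-8 + 30} \left(\left(\frac{17463}{296} + 603\right) - 372\right) = \frac{2}{22} \left(\frac{195951}{296} - 372\right) = 2 \cdot \frac{1}{22} \cdot \frac{85839}{296} = \frac{1}{11} \cdot \frac{85839}{296} = \frac{85839}{3256}$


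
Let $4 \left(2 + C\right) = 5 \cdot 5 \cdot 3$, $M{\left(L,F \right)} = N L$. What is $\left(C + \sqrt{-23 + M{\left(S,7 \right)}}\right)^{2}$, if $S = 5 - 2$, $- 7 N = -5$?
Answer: $\frac{29087}{112} + \frac{67 i \sqrt{1022}}{14} \approx 259.71 + 152.99 i$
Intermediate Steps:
$N = \frac{5}{7}$ ($N = \left(- \frac{1}{7}\right) \left(-5\right) = \frac{5}{7} \approx 0.71429$)
$S = 3$
$M{\left(L,F \right)} = \frac{5 L}{7}$
$C = \frac{67}{4}$ ($C = -2 + \frac{5 \cdot 5 \cdot 3}{4} = -2 + \frac{25 \cdot 3}{4} = -2 + \frac{1}{4} \cdot 75 = -2 + \frac{75}{4} = \frac{67}{4} \approx 16.75$)
$\left(C + \sqrt{-23 + M{\left(S,7 \right)}}\right)^{2} = \left(\frac{67}{4} + \sqrt{-23 + \frac{5}{7} \cdot 3}\right)^{2} = \left(\frac{67}{4} + \sqrt{-23 + \frac{15}{7}}\right)^{2} = \left(\frac{67}{4} + \sqrt{- \frac{146}{7}}\right)^{2} = \left(\frac{67}{4} + \frac{i \sqrt{1022}}{7}\right)^{2}$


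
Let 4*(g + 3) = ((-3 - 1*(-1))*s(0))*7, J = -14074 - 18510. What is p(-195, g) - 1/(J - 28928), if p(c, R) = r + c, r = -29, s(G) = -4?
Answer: -13778687/61512 ≈ -224.00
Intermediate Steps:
J = -32584
g = 11 (g = -3 + (((-3 - 1*(-1))*(-4))*7)/4 = -3 + (((-3 + 1)*(-4))*7)/4 = -3 + (-2*(-4)*7)/4 = -3 + (8*7)/4 = -3 + (1/4)*56 = -3 + 14 = 11)
p(c, R) = -29 + c
p(-195, g) - 1/(J - 28928) = (-29 - 195) - 1/(-32584 - 28928) = -224 - 1/(-61512) = -224 - 1*(-1/61512) = -224 + 1/61512 = -13778687/61512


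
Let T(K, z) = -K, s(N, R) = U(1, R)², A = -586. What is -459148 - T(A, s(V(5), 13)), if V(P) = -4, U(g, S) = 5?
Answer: -459734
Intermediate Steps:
s(N, R) = 25 (s(N, R) = 5² = 25)
-459148 - T(A, s(V(5), 13)) = -459148 - (-1)*(-586) = -459148 - 1*586 = -459148 - 586 = -459734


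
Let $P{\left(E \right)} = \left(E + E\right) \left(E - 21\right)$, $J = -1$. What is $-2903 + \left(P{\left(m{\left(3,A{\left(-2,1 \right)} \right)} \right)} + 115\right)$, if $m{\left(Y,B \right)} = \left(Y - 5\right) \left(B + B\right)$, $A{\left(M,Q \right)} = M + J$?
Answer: $-3004$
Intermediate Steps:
$A{\left(M,Q \right)} = -1 + M$ ($A{\left(M,Q \right)} = M - 1 = -1 + M$)
$m{\left(Y,B \right)} = 2 B \left(-5 + Y\right)$ ($m{\left(Y,B \right)} = \left(-5 + Y\right) 2 B = 2 B \left(-5 + Y\right)$)
$P{\left(E \right)} = 2 E \left(-21 + E\right)$ ($P{\left(E \right)} = 2 E \left(E - 21\right) = 2 E \left(-21 + E\right)$)
$-2903 + \left(P{\left(m{\left(3,A{\left(-2,1 \right)} \right)} \right)} + 115\right) = -2903 + \left(2 \cdot 2 \left(-1 - 2\right) \left(-5 + 3\right) \left(-21 + 2 \left(-1 - 2\right) \left(-5 + 3\right)\right) + 115\right) = -2903 + \left(2 \cdot 2 \left(-3\right) \left(-2\right) \left(-21 + 2 \left(-3\right) \left(-2\right)\right) + 115\right) = -2903 + \left(2 \cdot 12 \left(-21 + 12\right) + 115\right) = -2903 + \left(2 \cdot 12 \left(-9\right) + 115\right) = -2903 + \left(-216 + 115\right) = -2903 - 101 = -3004$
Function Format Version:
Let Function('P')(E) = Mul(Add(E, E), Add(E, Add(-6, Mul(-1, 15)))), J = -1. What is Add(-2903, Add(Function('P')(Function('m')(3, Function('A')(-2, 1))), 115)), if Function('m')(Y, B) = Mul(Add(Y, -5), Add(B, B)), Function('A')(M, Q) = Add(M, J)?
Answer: -3004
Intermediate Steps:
Function('A')(M, Q) = Add(-1, M) (Function('A')(M, Q) = Add(M, -1) = Add(-1, M))
Function('m')(Y, B) = Mul(2, B, Add(-5, Y)) (Function('m')(Y, B) = Mul(Add(-5, Y), Mul(2, B)) = Mul(2, B, Add(-5, Y)))
Function('P')(E) = Mul(2, E, Add(-21, E)) (Function('P')(E) = Mul(Mul(2, E), Add(E, Add(-6, -15))) = Mul(Mul(2, E), Add(E, -21)) = Mul(Mul(2, E), Add(-21, E)) = Mul(2, E, Add(-21, E)))
Add(-2903, Add(Function('P')(Function('m')(3, Function('A')(-2, 1))), 115)) = Add(-2903, Add(Mul(2, Mul(2, Add(-1, -2), Add(-5, 3)), Add(-21, Mul(2, Add(-1, -2), Add(-5, 3)))), 115)) = Add(-2903, Add(Mul(2, Mul(2, -3, -2), Add(-21, Mul(2, -3, -2))), 115)) = Add(-2903, Add(Mul(2, 12, Add(-21, 12)), 115)) = Add(-2903, Add(Mul(2, 12, -9), 115)) = Add(-2903, Add(-216, 115)) = Add(-2903, -101) = -3004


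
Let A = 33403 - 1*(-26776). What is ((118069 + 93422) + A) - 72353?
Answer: 199317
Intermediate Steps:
A = 60179 (A = 33403 + 26776 = 60179)
((118069 + 93422) + A) - 72353 = ((118069 + 93422) + 60179) - 72353 = (211491 + 60179) - 72353 = 271670 - 72353 = 199317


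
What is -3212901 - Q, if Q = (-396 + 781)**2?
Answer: -3361126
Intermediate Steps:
Q = 148225 (Q = 385**2 = 148225)
-3212901 - Q = -3212901 - 1*148225 = -3212901 - 148225 = -3361126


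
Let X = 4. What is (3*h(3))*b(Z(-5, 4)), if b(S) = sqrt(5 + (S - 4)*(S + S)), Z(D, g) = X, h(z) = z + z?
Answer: 18*sqrt(5) ≈ 40.249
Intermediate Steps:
h(z) = 2*z
Z(D, g) = 4
b(S) = sqrt(5 + 2*S*(-4 + S)) (b(S) = sqrt(5 + (-4 + S)*(2*S)) = sqrt(5 + 2*S*(-4 + S)))
(3*h(3))*b(Z(-5, 4)) = (3*(2*3))*sqrt(5 - 8*4 + 2*4**2) = (3*6)*sqrt(5 - 32 + 2*16) = 18*sqrt(5 - 32 + 32) = 18*sqrt(5)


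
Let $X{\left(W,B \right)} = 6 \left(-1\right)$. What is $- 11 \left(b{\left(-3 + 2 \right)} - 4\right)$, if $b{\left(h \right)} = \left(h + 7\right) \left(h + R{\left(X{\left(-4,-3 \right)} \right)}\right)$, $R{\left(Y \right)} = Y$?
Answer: $506$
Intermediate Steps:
$X{\left(W,B \right)} = -6$
$b{\left(h \right)} = \left(-6 + h\right) \left(7 + h\right)$ ($b{\left(h \right)} = \left(h + 7\right) \left(h - 6\right) = \left(7 + h\right) \left(-6 + h\right) = \left(-6 + h\right) \left(7 + h\right)$)
$- 11 \left(b{\left(-3 + 2 \right)} - 4\right) = - 11 \left(\left(-42 + \left(-3 + 2\right) + \left(-3 + 2\right)^{2}\right) - 4\right) = - 11 \left(\left(-42 - 1 + \left(-1\right)^{2}\right) - 4\right) = - 11 \left(\left(-42 - 1 + 1\right) - 4\right) = - 11 \left(-42 - 4\right) = \left(-11\right) \left(-46\right) = 506$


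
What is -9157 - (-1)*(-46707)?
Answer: -55864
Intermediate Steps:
-9157 - (-1)*(-46707) = -9157 - 1*46707 = -9157 - 46707 = -55864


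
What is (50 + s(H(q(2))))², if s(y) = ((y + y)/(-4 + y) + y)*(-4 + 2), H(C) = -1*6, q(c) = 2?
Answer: 88804/25 ≈ 3552.2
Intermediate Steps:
H(C) = -6
s(y) = -2*y - 4*y/(-4 + y) (s(y) = ((2*y)/(-4 + y) + y)*(-2) = (2*y/(-4 + y) + y)*(-2) = (y + 2*y/(-4 + y))*(-2) = -2*y - 4*y/(-4 + y))
(50 + s(H(q(2))))² = (50 + 2*(-6)*(2 - 1*(-6))/(-4 - 6))² = (50 + 2*(-6)*(2 + 6)/(-10))² = (50 + 2*(-6)*(-⅒)*8)² = (50 + 48/5)² = (298/5)² = 88804/25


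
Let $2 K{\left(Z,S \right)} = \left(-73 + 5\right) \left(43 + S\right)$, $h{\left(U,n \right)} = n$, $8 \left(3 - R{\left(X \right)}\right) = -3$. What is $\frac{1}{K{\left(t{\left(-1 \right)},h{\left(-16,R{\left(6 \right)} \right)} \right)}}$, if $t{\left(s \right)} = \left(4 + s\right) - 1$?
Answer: $- \frac{4}{6307} \approx -0.00063422$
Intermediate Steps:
$t{\left(s \right)} = 3 + s$
$R{\left(X \right)} = \frac{27}{8}$ ($R{\left(X \right)} = 3 - - \frac{3}{8} = 3 + \frac{3}{8} = \frac{27}{8}$)
$K{\left(Z,S \right)} = -1462 - 34 S$ ($K{\left(Z,S \right)} = \frac{\left(-73 + 5\right) \left(43 + S\right)}{2} = \frac{\left(-68\right) \left(43 + S\right)}{2} = \frac{-2924 - 68 S}{2} = -1462 - 34 S$)
$\frac{1}{K{\left(t{\left(-1 \right)},h{\left(-16,R{\left(6 \right)} \right)} \right)}} = \frac{1}{-1462 - \frac{459}{4}} = \frac{1}{- \frac{6307}{4}} = - \frac{4}{6307}$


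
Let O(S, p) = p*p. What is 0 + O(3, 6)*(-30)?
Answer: -1080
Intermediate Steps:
O(S, p) = p**2
0 + O(3, 6)*(-30) = 0 + 6**2*(-30) = 0 + 36*(-30) = 0 - 1080 = -1080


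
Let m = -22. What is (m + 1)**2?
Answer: 441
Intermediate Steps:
(m + 1)**2 = (-22 + 1)**2 = (-21)**2 = 441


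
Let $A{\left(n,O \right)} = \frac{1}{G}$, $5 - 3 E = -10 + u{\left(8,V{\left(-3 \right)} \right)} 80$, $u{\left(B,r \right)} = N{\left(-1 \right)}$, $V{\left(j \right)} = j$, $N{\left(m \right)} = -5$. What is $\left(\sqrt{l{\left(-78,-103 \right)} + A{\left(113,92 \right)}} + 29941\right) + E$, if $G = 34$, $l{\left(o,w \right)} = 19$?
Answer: $\frac{90238}{3} + \frac{\sqrt{21998}}{34} \approx 30084.0$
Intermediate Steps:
$u{\left(B,r \right)} = -5$
$E = \frac{415}{3}$ ($E = \frac{5}{3} - \frac{-10 - 400}{3} = \frac{5}{3} - - \frac{410}{3} = \frac{5}{3} + \frac{410}{3} = \frac{415}{3} \approx 138.33$)
$A{\left(n,O \right)} = \frac{1}{34}$
$\left(\sqrt{l{\left(-78,-103 \right)} + A{\left(113,92 \right)}} + 29941\right) + E = \left(\sqrt{19 + \frac{1}{34}} + 29941\right) + \frac{415}{3} = \left(\sqrt{\frac{647}{34}} + 29941\right) + \frac{415}{3} = \left(\frac{\sqrt{21998}}{34} + 29941\right) + \frac{415}{3} = \left(29941 + \frac{\sqrt{21998}}{34}\right) + \frac{415}{3} = \frac{90238}{3} + \frac{\sqrt{21998}}{34}$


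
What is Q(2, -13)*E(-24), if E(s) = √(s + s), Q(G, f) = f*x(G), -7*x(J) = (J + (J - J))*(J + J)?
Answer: 416*I*√3/7 ≈ 102.93*I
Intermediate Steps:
x(J) = -2*J²/7 (x(J) = -(J + (J - J))*(J + J)/7 = -(J + 0)*2*J/7 = -J*2*J/7 = -2*J²/7)
Q(G, f) = -2*f*G²/7 (Q(G, f) = f*(-2*G²/7) = -2*f*G²/7)
E(s) = √2*√s (E(s) = √(2*s) = √2*√s)
Q(2, -13)*E(-24) = (-2/7*(-13)*2²)*(√2*√(-24)) = (-2/7*(-13)*4)*(√2*(2*I*√6)) = 104*(4*I*√3)/7 = 416*I*√3/7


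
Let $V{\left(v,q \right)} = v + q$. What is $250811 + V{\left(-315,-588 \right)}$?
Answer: $249908$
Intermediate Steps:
$V{\left(v,q \right)} = q + v$
$250811 + V{\left(-315,-588 \right)} = 250811 - 903 = 249908$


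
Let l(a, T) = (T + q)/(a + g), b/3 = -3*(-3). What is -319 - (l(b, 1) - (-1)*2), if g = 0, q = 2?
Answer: -2890/9 ≈ -321.11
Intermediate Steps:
b = 27 (b = 3*(-3*(-3)) = 3*9 = 27)
l(a, T) = (2 + T)/a (l(a, T) = (T + 2)/(a + 0) = (2 + T)/a)
-319 - (l(b, 1) - (-1)*2) = -319 - ((2 + 1)/27 - (-1)*2) = -319 - ((1/27)*3 - 1*(-2)) = -319 - (1/9 + 2) = -319 - 1*19/9 = -319 - 19/9 = -2890/9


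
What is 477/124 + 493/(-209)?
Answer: 38561/25916 ≈ 1.4879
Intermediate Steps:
477/124 + 493/(-209) = 477*(1/124) + 493*(-1/209) = 477/124 - 493/209 = 38561/25916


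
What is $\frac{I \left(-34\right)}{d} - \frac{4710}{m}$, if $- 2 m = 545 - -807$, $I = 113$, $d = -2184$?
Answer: $\frac{123883}{14196} \approx 8.7266$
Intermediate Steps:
$m = -676$ ($m = - \frac{545 - -807}{2} = - \frac{545 + 807}{2} = \left(- \frac{1}{2}\right) 1352 = -676$)
$\frac{I \left(-34\right)}{d} - \frac{4710}{m} = \frac{113 \left(-34\right)}{-2184} - \frac{4710}{-676} = \left(-3842\right) \left(- \frac{1}{2184}\right) - - \frac{2355}{338} = \frac{1921}{1092} + \frac{2355}{338} = \frac{123883}{14196}$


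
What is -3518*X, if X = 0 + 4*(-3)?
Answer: 42216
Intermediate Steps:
X = -12 (X = 0 - 12 = -12)
-3518*X = -3518*(-12) = 42216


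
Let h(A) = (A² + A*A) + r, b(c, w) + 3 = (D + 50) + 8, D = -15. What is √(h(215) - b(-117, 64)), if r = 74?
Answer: 6*√2569 ≈ 304.11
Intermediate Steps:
b(c, w) = 40 (b(c, w) = -3 + ((-15 + 50) + 8) = -3 + (35 + 8) = -3 + 43 = 40)
h(A) = 74 + 2*A² (h(A) = (A² + A*A) + 74 = (A² + A²) + 74 = 2*A² + 74 = 74 + 2*A²)
√(h(215) - b(-117, 64)) = √((74 + 2*215²) - 1*40) = √((74 + 2*46225) - 40) = √((74 + 92450) - 40) = √(92524 - 40) = √92484 = 6*√2569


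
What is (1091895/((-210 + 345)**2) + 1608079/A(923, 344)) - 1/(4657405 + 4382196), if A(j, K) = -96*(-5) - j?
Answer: -17370214216072531/4865520040245 ≈ -3570.1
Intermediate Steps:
A(j, K) = 480 - j
(1091895/((-210 + 345)**2) + 1608079/A(923, 344)) - 1/(4657405 + 4382196) = (1091895/((-210 + 345)**2) + 1608079/(480 - 1*923)) - 1/(4657405 + 4382196) = (1091895/(135**2) + 1608079/(480 - 923)) - 1/9039601 = (1091895/18225 + 1608079/(-443)) - 1*1/9039601 = (1091895*(1/18225) + 1608079*(-1/443)) - 1/9039601 = (72793/1215 - 1608079/443) - 1/9039601 = -1921568686/538245 - 1/9039601 = -17370214216072531/4865520040245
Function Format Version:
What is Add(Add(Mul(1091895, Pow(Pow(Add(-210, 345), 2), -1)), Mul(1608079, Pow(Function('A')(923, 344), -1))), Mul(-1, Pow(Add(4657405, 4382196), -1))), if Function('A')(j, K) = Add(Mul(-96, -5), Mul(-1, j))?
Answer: Rational(-17370214216072531, 4865520040245) ≈ -3570.1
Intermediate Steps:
Function('A')(j, K) = Add(480, Mul(-1, j))
Add(Add(Mul(1091895, Pow(Pow(Add(-210, 345), 2), -1)), Mul(1608079, Pow(Function('A')(923, 344), -1))), Mul(-1, Pow(Add(4657405, 4382196), -1))) = Add(Add(Mul(1091895, Pow(Pow(Add(-210, 345), 2), -1)), Mul(1608079, Pow(Add(480, Mul(-1, 923)), -1))), Mul(-1, Pow(Add(4657405, 4382196), -1))) = Add(Add(Mul(1091895, Pow(Pow(135, 2), -1)), Mul(1608079, Pow(Add(480, -923), -1))), Mul(-1, Pow(9039601, -1))) = Add(Add(Mul(1091895, Pow(18225, -1)), Mul(1608079, Pow(-443, -1))), Mul(-1, Rational(1, 9039601))) = Add(Add(Mul(1091895, Rational(1, 18225)), Mul(1608079, Rational(-1, 443))), Rational(-1, 9039601)) = Add(Add(Rational(72793, 1215), Rational(-1608079, 443)), Rational(-1, 9039601)) = Add(Rational(-1921568686, 538245), Rational(-1, 9039601)) = Rational(-17370214216072531, 4865520040245)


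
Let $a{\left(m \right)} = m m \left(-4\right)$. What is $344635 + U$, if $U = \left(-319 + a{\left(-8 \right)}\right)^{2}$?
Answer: $675260$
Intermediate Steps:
$a{\left(m \right)} = - 4 m^{2}$ ($a{\left(m \right)} = m^{2} \left(-4\right) = - 4 m^{2}$)
$U = 330625$ ($U = \left(-319 - 4 \left(-8\right)^{2}\right)^{2} = \left(-319 - 256\right)^{2} = \left(-575\right)^{2} = 330625$)
$344635 + U = 344635 + 330625 = 675260$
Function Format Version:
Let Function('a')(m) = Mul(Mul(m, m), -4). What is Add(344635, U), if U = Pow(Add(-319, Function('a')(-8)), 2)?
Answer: 675260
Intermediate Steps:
Function('a')(m) = Mul(-4, Pow(m, 2)) (Function('a')(m) = Mul(Pow(m, 2), -4) = Mul(-4, Pow(m, 2)))
U = 330625 (U = Pow(Add(-319, Mul(-4, Pow(-8, 2))), 2) = Pow(Add(-319, Mul(-4, 64)), 2) = Pow(Add(-319, -256), 2) = Pow(-575, 2) = 330625)
Add(344635, U) = Add(344635, 330625) = 675260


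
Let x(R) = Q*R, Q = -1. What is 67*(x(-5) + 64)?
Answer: 4623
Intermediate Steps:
x(R) = -R
67*(x(-5) + 64) = 67*(-1*(-5) + 64) = 67*(5 + 64) = 67*69 = 4623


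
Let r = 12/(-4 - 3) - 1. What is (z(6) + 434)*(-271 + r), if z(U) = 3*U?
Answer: -866032/7 ≈ -1.2372e+5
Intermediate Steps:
r = -19/7 (r = 12/(-7) - 1 = -1/7*12 - 1 = -12/7 - 1 = -19/7 ≈ -2.7143)
(z(6) + 434)*(-271 + r) = (3*6 + 434)*(-271 - 19/7) = (18 + 434)*(-1916/7) = 452*(-1916/7) = -866032/7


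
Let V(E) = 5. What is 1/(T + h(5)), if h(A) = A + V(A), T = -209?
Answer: -1/199 ≈ -0.0050251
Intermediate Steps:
h(A) = 5 + A (h(A) = A + 5 = 5 + A)
1/(T + h(5)) = 1/(-209 + (5 + 5)) = 1/(-209 + 10) = 1/(-199) = -1/199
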